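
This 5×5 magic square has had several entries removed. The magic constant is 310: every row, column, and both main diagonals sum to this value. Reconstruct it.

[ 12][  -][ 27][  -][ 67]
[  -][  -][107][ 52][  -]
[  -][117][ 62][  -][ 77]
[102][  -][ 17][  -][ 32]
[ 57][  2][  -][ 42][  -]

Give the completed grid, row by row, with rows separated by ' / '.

12 82 27 122 67 / 92 37 107 52 22 / 47 117 62 7 77 / 102 72 17 87 32 / 57 2 97 42 112

The remaining cell in column 3 is (5,3) = 310 − 213 = 97.
Using anti-diagonal: 67 + 52 + 62 + 57 + ? → (4,2) = 310 − 238 = 72.
From row 4, 310 − (102 + 72 + 17 + 32) gives (4,4) = 87.
The remaining cell in row 5 is (5,5) = 310 − 198 = 112.
Column 5 needs 310; the known cells sum to 288, so (2,5) = 22.
Using main diagonal: 12 + 62 + 87 + 112 + ? → (2,2) = 310 − 273 = 37.
From row 2, 310 − (37 + 107 + 52 + 22) gives (2,1) = 92.
Column 1 must total 310; the given cells sum to 263, so (3,1) = 47.
From column 2, 310 − (37 + 117 + 72 + 2) gives (1,2) = 82.
Row 1 needs 310; the known cells sum to 188, so (1,4) = 122.
The remaining cell in row 3 is (3,4) = 310 − 303 = 7.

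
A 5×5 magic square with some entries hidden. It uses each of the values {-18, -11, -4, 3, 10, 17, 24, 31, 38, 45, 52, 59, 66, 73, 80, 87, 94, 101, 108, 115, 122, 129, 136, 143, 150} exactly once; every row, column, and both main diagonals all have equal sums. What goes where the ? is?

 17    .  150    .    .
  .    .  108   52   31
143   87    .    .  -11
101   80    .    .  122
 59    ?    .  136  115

38

The 25 entries sum to 1650, so each line sums to 1650/5 = 330.
From column 1, 330 − (17 + 143 + 101 + 59) gives (2,1) = 10.
Column 5 needs 330; the known cells sum to 257, so (1,5) = 73.
Using anti-diagonal: 73 + 52 + 80 + 59 + ? → (3,3) = 330 − 264 = 66.
Row 2 needs 330; the known cells sum to 201, so (2,2) = 129.
Using row 3: 143 + 87 + 66 + (-11) + ? → (3,4) = 330 − 285 = 45.
Main diagonal: 17 + 129 + 66 + 115 + ? = 330, so (4,4) = 3.
Using row 4: 101 + 80 + 3 + 122 + ? → (4,3) = 330 − 306 = 24.
From column 3, 330 − (150 + 108 + 66 + 24) gives (5,3) = -18.
Using column 4: 52 + 45 + 3 + 136 + ? → (1,4) = 330 − 236 = 94.
From row 1, 330 − (17 + 150 + 94 + 73) gives (1,2) = -4.
From row 5, 330 − (59 + (-18) + 136 + 115) gives (5,2) = 38.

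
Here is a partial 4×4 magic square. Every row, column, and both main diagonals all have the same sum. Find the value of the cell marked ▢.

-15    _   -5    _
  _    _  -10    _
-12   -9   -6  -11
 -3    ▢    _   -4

-14

Row 3 is complete and sums to -38; that is the magic constant.
Using column 1: -15 + (-12) + (-3) + ? → (2,1) = -38 − (-30) = -8.
Column 3 needs -38; the known cells sum to -21, so (4,3) = -17.
Main diagonal: -15 + (-6) + (-4) + ? = -38, so (2,2) = -13.
Anti-diagonal needs -38; the known cells sum to -22, so (1,4) = -16.
Row 1: -15 + (-5) + (-16) + ? = -38, so (1,2) = -2.
Row 2 must total -38; the given cells sum to -31, so (2,4) = -7.
Row 4 needs -38; the known cells sum to -24, so (4,2) = -14.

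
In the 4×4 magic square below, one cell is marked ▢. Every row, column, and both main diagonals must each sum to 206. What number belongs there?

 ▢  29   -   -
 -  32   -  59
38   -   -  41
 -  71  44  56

From row 4, 206 − (71 + 44 + 56) gives (4,1) = 35.
Column 2 needs 206; the known cells sum to 132, so (3,2) = 74.
Column 4: 59 + 41 + 56 + ? = 206, so (1,4) = 50.
The remaining cell in anti-diagonal is (2,3) = 206 − 159 = 47.
Row 2 must total 206; the given cells sum to 138, so (2,1) = 68.
Row 3: 38 + 74 + 41 + ? = 206, so (3,3) = 53.
Column 1: 68 + 38 + 35 + ? = 206, so (1,1) = 65.

65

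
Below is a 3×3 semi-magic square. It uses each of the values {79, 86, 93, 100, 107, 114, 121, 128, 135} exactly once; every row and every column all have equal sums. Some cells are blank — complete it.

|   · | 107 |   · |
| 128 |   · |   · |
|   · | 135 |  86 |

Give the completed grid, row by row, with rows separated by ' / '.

93 107 121 / 128 79 114 / 100 135 86

The 9 entries sum to 963, so each line sums to 963/3 = 321.
Row 3: 135 + 86 + ? = 321, so (3,1) = 100.
Using column 1: 128 + 100 + ? → (1,1) = 321 − 228 = 93.
The remaining cell in column 2 is (2,2) = 321 − 242 = 79.
Using row 1: 93 + 107 + ? → (1,3) = 321 − 200 = 121.
Row 2 must total 321; the given cells sum to 207, so (2,3) = 114.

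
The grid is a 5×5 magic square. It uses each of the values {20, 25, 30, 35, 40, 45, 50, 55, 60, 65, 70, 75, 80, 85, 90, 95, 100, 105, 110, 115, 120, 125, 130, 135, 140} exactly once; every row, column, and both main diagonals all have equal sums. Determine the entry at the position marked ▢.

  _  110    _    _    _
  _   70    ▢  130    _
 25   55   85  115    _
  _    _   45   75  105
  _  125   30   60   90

The 25 entries sum to 2000, so each line sums to 2000/5 = 400.
The remaining cell in row 3 is (3,5) = 400 − 280 = 120.
Row 5 needs 400; the known cells sum to 305, so (5,1) = 95.
Column 2 must total 400; the given cells sum to 360, so (4,2) = 40.
Column 4 must total 400; the given cells sum to 380, so (1,4) = 20.
From main diagonal, 400 − (70 + 85 + 75 + 90) gives (1,1) = 80.
Anti-diagonal: 130 + 85 + 40 + 95 + ? = 400, so (1,5) = 50.
Row 1: 80 + 110 + 20 + 50 + ? = 400, so (1,3) = 140.
Row 4: 40 + 45 + 75 + 105 + ? = 400, so (4,1) = 135.
Column 1 must total 400; the given cells sum to 335, so (2,1) = 65.
Using column 3: 140 + 85 + 45 + 30 + ? → (2,3) = 400 − 300 = 100.

100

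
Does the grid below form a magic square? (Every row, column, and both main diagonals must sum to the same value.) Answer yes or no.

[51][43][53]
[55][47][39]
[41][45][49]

No — column 3 sums to 141 but row 3 sums to 135.

Row 1: 51 + 43 + 53 = 147.
Row 2: 55 + 47 + 39 = 141.
Row 3: 41 + 45 + 49 = 135.
Column 1: 51 + 55 + 41 = 147.
Column 2: 43 + 47 + 45 = 135.
Column 3: 53 + 39 + 49 = 141.
Main diagonal: 51 + 47 + 49 = 147.
Anti-diagonal: 53 + 47 + 41 = 141.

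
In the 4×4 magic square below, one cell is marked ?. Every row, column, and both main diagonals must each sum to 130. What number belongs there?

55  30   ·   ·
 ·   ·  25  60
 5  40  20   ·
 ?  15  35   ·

Using row 3: 5 + 40 + 20 + ? → (3,4) = 130 − 65 = 65.
Column 2 must total 130; the given cells sum to 85, so (2,2) = 45.
Using column 3: 25 + 20 + 35 + ? → (1,3) = 130 − 80 = 50.
Main diagonal: 55 + 45 + 20 + ? = 130, so (4,4) = 10.
Row 1: 55 + 30 + 50 + ? = 130, so (1,4) = -5.
Row 2: 45 + 25 + 60 + ? = 130, so (2,1) = 0.
Using row 4: 15 + 35 + 10 + ? → (4,1) = 130 − 60 = 70.

70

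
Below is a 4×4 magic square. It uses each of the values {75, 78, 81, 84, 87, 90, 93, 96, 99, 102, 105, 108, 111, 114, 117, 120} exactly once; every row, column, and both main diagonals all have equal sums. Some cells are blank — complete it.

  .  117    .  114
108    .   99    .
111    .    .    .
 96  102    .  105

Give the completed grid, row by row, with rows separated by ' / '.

The 16 entries sum to 1560, so each line sums to 1560/4 = 390.
Using row 4: 96 + 102 + 105 + ? → (4,3) = 390 − 303 = 87.
The remaining cell in column 1 is (1,1) = 390 − 315 = 75.
From anti-diagonal, 390 − (114 + 99 + 96) gives (3,2) = 81.
Row 1: 75 + 117 + 114 + ? = 390, so (1,3) = 84.
From column 2, 390 − (117 + 81 + 102) gives (2,2) = 90.
Column 3 must total 390; the given cells sum to 270, so (3,3) = 120.
Row 2 needs 390; the known cells sum to 297, so (2,4) = 93.
The remaining cell in row 3 is (3,4) = 390 − 312 = 78.

75 117 84 114 / 108 90 99 93 / 111 81 120 78 / 96 102 87 105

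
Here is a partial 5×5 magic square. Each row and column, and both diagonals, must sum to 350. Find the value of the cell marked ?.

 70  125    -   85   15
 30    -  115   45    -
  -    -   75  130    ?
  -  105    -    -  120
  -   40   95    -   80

Row 1 needs 350; the known cells sum to 295, so (1,3) = 55.
Column 3 must total 350; the given cells sum to 340, so (4,3) = 10.
From anti-diagonal, 350 − (15 + 45 + 75 + 105) gives (5,1) = 110.
Row 5 needs 350; the known cells sum to 325, so (5,4) = 25.
The remaining cell in column 4 is (4,4) = 350 − 285 = 65.
Main diagonal needs 350; the known cells sum to 290, so (2,2) = 60.
Row 2 must total 350; the given cells sum to 250, so (2,5) = 100.
Using row 4: 105 + 10 + 65 + 120 + ? → (4,1) = 350 − 300 = 50.
Column 1 must total 350; the given cells sum to 260, so (3,1) = 90.
Column 2: 125 + 60 + 105 + 40 + ? = 350, so (3,2) = 20.
From column 5, 350 − (15 + 100 + 120 + 80) gives (3,5) = 35.

35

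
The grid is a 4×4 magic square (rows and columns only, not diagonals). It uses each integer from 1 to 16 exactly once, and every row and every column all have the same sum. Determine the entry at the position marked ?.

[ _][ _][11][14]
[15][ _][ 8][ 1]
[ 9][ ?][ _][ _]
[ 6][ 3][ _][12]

16

The entries are 1 through 16, which sum to 136, so each line sums to 136/4 = 34.
The remaining cell in row 2 is (2,2) = 34 − 24 = 10.
From row 4, 34 − (6 + 3 + 12) gives (4,3) = 13.
Column 1 must total 34; the given cells sum to 30, so (1,1) = 4.
Column 3 needs 34; the known cells sum to 32, so (3,3) = 2.
The remaining cell in column 4 is (3,4) = 34 − 27 = 7.
Row 1 needs 34; the known cells sum to 29, so (1,2) = 5.
Using row 3: 9 + 2 + 7 + ? → (3,2) = 34 − 18 = 16.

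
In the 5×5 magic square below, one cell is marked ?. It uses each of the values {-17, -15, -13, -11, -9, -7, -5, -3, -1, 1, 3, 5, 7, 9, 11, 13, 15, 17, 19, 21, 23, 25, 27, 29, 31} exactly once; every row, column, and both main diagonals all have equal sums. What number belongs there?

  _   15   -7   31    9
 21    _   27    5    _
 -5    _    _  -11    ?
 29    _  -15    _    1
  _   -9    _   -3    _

The 25 entries sum to 175, so each line sums to 175/5 = 35.
Using row 1: 15 + (-7) + 31 + 9 + ? → (1,1) = 35 − 48 = -13.
Column 1: -13 + 21 + (-5) + 29 + ? = 35, so (5,1) = 3.
Using column 4: 31 + 5 + (-11) + (-3) + ? → (4,4) = 35 − 22 = 13.
Using row 4: 29 + (-15) + 13 + 1 + ? → (4,2) = 35 − 28 = 7.
Anti-diagonal must total 35; the given cells sum to 24, so (3,3) = 11.
The remaining cell in column 3 is (5,3) = 35 − 16 = 19.
Using row 5: 3 + (-9) + 19 + (-3) + ? → (5,5) = 35 − 10 = 25.
Using main diagonal: -13 + 11 + 13 + 25 + ? → (2,2) = 35 − 36 = -1.
The remaining cell in row 2 is (2,5) = 35 − 52 = -17.
Column 2 needs 35; the known cells sum to 12, so (3,2) = 23.
Column 5 must total 35; the given cells sum to 18, so (3,5) = 17.

17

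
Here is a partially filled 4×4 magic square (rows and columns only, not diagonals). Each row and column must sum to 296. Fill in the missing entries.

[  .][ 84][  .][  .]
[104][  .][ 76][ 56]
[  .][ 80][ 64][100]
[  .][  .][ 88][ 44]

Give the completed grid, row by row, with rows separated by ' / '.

48 84 68 96 / 104 60 76 56 / 52 80 64 100 / 92 72 88 44

The remaining cell in row 2 is (2,2) = 296 − 236 = 60.
Row 3 must total 296; the given cells sum to 244, so (3,1) = 52.
Column 2: 84 + 60 + 80 + ? = 296, so (4,2) = 72.
Column 3: 76 + 64 + 88 + ? = 296, so (1,3) = 68.
Column 4 needs 296; the known cells sum to 200, so (1,4) = 96.
Using row 1: 84 + 68 + 96 + ? → (1,1) = 296 − 248 = 48.
From row 4, 296 − (72 + 88 + 44) gives (4,1) = 92.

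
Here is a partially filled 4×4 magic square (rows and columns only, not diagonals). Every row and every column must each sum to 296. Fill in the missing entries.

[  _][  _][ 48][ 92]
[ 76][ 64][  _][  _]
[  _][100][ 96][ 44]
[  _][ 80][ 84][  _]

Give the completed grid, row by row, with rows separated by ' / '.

104 52 48 92 / 76 64 68 88 / 56 100 96 44 / 60 80 84 72

From row 3, 296 − (100 + 96 + 44) gives (3,1) = 56.
Column 2 needs 296; the known cells sum to 244, so (1,2) = 52.
Column 3 needs 296; the known cells sum to 228, so (2,3) = 68.
Row 1 must total 296; the given cells sum to 192, so (1,1) = 104.
Row 2: 76 + 64 + 68 + ? = 296, so (2,4) = 88.
From column 1, 296 − (104 + 76 + 56) gives (4,1) = 60.
Column 4 must total 296; the given cells sum to 224, so (4,4) = 72.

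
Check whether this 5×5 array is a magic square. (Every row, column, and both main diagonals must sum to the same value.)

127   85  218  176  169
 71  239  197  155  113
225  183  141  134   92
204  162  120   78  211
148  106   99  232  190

Yes

Row 1: 127 + 85 + 218 + 176 + 169 = 775.
Row 2: 71 + 239 + 197 + 155 + 113 = 775.
Row 3: 225 + 183 + 141 + 134 + 92 = 775.
Row 4: 204 + 162 + 120 + 78 + 211 = 775.
Row 5: 148 + 106 + 99 + 232 + 190 = 775.
Column 1: 127 + 71 + 225 + 204 + 148 = 775.
Column 2: 85 + 239 + 183 + 162 + 106 = 775.
Column 3: 218 + 197 + 141 + 120 + 99 = 775.
Column 4: 176 + 155 + 134 + 78 + 232 = 775.
Column 5: 169 + 113 + 92 + 211 + 190 = 775.
Main diagonal: 127 + 239 + 141 + 78 + 190 = 775.
Anti-diagonal: 169 + 155 + 141 + 162 + 148 = 775.
All lines sum to 775.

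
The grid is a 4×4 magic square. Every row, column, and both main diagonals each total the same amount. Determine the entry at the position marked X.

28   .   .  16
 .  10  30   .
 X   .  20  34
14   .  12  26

6

Main diagonal is complete and sums to 84; that is the magic constant.
Using row 4: 14 + 12 + 26 + ? → (4,2) = 84 − 52 = 32.
From column 3, 84 − (30 + 20 + 12) gives (1,3) = 22.
Column 4 needs 84; the known cells sum to 76, so (2,4) = 8.
Anti-diagonal must total 84; the given cells sum to 60, so (3,2) = 24.
From row 1, 84 − (28 + 22 + 16) gives (1,2) = 18.
Row 2 needs 84; the known cells sum to 48, so (2,1) = 36.
Row 3 must total 84; the given cells sum to 78, so (3,1) = 6.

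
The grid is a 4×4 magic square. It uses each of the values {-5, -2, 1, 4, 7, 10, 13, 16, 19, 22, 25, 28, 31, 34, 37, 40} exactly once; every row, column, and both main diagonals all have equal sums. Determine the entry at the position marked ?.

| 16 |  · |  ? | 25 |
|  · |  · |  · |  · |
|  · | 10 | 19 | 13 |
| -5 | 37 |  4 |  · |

7

The 16 entries sum to 280, so each line sums to 280/4 = 70.
Using row 3: 10 + 19 + 13 + ? → (3,1) = 70 − 42 = 28.
Row 4 needs 70; the known cells sum to 36, so (4,4) = 34.
Column 1: 16 + 28 + (-5) + ? = 70, so (2,1) = 31.
Using column 4: 25 + 13 + 34 + ? → (2,4) = 70 − 72 = -2.
Using main diagonal: 16 + 19 + 34 + ? → (2,2) = 70 − 69 = 1.
From anti-diagonal, 70 − (25 + 10 + (-5)) gives (2,3) = 40.
Column 2 needs 70; the known cells sum to 48, so (1,2) = 22.
Column 3: 40 + 19 + 4 + ? = 70, so (1,3) = 7.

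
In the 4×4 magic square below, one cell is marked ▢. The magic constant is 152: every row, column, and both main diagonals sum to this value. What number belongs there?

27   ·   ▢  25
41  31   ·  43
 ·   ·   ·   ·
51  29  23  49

47

The remaining cell in row 2 is (2,3) = 152 − 115 = 37.
Column 1 needs 152; the known cells sum to 119, so (3,1) = 33.
Column 4: 25 + 43 + 49 + ? = 152, so (3,4) = 35.
The remaining cell in main diagonal is (3,3) = 152 − 107 = 45.
Anti-diagonal needs 152; the known cells sum to 113, so (3,2) = 39.
The remaining cell in column 2 is (1,2) = 152 − 99 = 53.
Using column 3: 37 + 45 + 23 + ? → (1,3) = 152 − 105 = 47.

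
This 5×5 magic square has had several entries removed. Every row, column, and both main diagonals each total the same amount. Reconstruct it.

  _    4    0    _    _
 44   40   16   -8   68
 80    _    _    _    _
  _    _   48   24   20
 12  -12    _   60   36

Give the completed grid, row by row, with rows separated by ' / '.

28 4 0 76 52 / 44 40 16 -8 68 / 80 56 32 8 -16 / -4 72 48 24 20 / 12 -12 64 60 36

Row 2 is already complete: 44 + 40 + 16 + -8 + 68 = 160, so that is the magic constant.
From row 5, 160 − (12 + (-12) + 60 + 36) gives (5,3) = 64.
The remaining cell in column 3 is (3,3) = 160 − 128 = 32.
The remaining cell in main diagonal is (1,1) = 160 − 132 = 28.
From column 1, 160 − (28 + 44 + 80 + 12) gives (4,1) = -4.
Row 4 needs 160; the known cells sum to 88, so (4,2) = 72.
Using column 2: 4 + 40 + 72 + (-12) + ? → (3,2) = 160 − 104 = 56.
Anti-diagonal needs 160; the known cells sum to 108, so (1,5) = 52.
From row 1, 160 − (28 + 4 + 0 + 52) gives (1,4) = 76.
Column 4 needs 160; the known cells sum to 152, so (3,4) = 8.
From column 5, 160 − (52 + 68 + 20 + 36) gives (3,5) = -16.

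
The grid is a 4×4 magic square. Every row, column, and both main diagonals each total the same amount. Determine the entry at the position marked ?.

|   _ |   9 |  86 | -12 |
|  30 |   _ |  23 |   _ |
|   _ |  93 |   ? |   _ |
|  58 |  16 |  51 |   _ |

Anti-diagonal is complete and sums to 162; that is the magic constant.
The remaining cell in row 1 is (1,1) = 162 − 83 = 79.
The remaining cell in row 4 is (4,4) = 162 − 125 = 37.
Column 1 needs 162; the known cells sum to 167, so (3,1) = -5.
Using column 2: 9 + 93 + 16 + ? → (2,2) = 162 − 118 = 44.
From column 3, 162 − (86 + 23 + 51) gives (3,3) = 2.

2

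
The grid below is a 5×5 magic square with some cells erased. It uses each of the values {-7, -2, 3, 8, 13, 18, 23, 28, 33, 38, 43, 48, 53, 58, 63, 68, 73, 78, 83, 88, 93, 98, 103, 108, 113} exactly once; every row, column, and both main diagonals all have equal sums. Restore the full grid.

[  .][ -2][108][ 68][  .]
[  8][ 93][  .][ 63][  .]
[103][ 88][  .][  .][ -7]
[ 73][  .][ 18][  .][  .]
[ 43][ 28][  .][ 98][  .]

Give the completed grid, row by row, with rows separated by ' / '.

The 25 entries sum to 1325, so each line sums to 1325/5 = 265.
From column 1, 265 − (8 + 103 + 73 + 43) gives (1,1) = 38.
Column 2 needs 265; the known cells sum to 207, so (4,2) = 58.
Row 1 needs 265; the known cells sum to 212, so (1,5) = 53.
Using anti-diagonal: 53 + 63 + 58 + 43 + ? → (3,3) = 265 − 217 = 48.
The remaining cell in row 3 is (3,4) = 265 − 232 = 33.
The remaining cell in column 4 is (4,4) = 265 − 262 = 3.
Main diagonal needs 265; the known cells sum to 182, so (5,5) = 83.
Row 4 must total 265; the given cells sum to 152, so (4,5) = 113.
Row 5: 43 + 28 + 98 + 83 + ? = 265, so (5,3) = 13.
Column 3: 108 + 48 + 18 + 13 + ? = 265, so (2,3) = 78.
The remaining cell in column 5 is (2,5) = 265 − 242 = 23.

38 -2 108 68 53 / 8 93 78 63 23 / 103 88 48 33 -7 / 73 58 18 3 113 / 43 28 13 98 83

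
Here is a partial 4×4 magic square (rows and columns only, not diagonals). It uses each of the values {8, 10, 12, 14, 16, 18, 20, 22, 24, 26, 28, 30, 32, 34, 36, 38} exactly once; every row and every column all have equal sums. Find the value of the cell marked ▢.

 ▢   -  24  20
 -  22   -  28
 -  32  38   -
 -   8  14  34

18

The 16 entries sum to 368, so each line sums to 368/4 = 92.
From row 4, 92 − (8 + 14 + 34) gives (4,1) = 36.
From column 2, 92 − (22 + 32 + 8) gives (1,2) = 30.
Using column 3: 24 + 38 + 14 + ? → (2,3) = 92 − 76 = 16.
The remaining cell in column 4 is (3,4) = 92 − 82 = 10.
Row 1 must total 92; the given cells sum to 74, so (1,1) = 18.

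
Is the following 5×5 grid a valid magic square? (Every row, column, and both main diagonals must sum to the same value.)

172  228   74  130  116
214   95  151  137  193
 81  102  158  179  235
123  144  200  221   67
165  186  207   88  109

No — anti-diagonal sums to 720 but column 3 sums to 790.

Row 1: 172 + 228 + 74 + 130 + 116 = 720.
Row 2: 214 + 95 + 151 + 137 + 193 = 790.
Row 3: 81 + 102 + 158 + 179 + 235 = 755.
Row 4: 123 + 144 + 200 + 221 + 67 = 755.
Row 5: 165 + 186 + 207 + 88 + 109 = 755.
Column 1: 172 + 214 + 81 + 123 + 165 = 755.
Column 2: 228 + 95 + 102 + 144 + 186 = 755.
Column 3: 74 + 151 + 158 + 200 + 207 = 790.
Column 4: 130 + 137 + 179 + 221 + 88 = 755.
Column 5: 116 + 193 + 235 + 67 + 109 = 720.
Main diagonal: 172 + 95 + 158 + 221 + 109 = 755.
Anti-diagonal: 116 + 137 + 158 + 144 + 165 = 720.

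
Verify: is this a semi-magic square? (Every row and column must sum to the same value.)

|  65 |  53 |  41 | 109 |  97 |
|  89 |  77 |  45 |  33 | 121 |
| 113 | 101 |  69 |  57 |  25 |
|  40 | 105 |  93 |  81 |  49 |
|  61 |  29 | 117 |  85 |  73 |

No — row 4 sums to 368 but row 2 sums to 365.

Row 1: 65 + 53 + 41 + 109 + 97 = 365.
Row 2: 89 + 77 + 45 + 33 + 121 = 365.
Row 3: 113 + 101 + 69 + 57 + 25 = 365.
Row 4: 40 + 105 + 93 + 81 + 49 = 368.
Row 5: 61 + 29 + 117 + 85 + 73 = 365.
Column 1: 65 + 89 + 113 + 40 + 61 = 368.
Column 2: 53 + 77 + 101 + 105 + 29 = 365.
Column 3: 41 + 45 + 69 + 93 + 117 = 365.
Column 4: 109 + 33 + 57 + 81 + 85 = 365.
Column 5: 97 + 121 + 25 + 49 + 73 = 365.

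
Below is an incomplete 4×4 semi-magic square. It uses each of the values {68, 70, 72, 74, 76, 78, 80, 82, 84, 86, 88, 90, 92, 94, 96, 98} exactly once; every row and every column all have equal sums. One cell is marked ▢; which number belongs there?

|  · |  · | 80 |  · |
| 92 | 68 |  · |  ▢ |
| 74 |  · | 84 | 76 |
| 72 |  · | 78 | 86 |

The 16 entries sum to 1328, so each line sums to 1328/4 = 332.
Row 3 must total 332; the given cells sum to 234, so (3,2) = 98.
From row 4, 332 − (72 + 78 + 86) gives (4,2) = 96.
Using column 1: 92 + 74 + 72 + ? → (1,1) = 332 − 238 = 94.
Column 2: 68 + 98 + 96 + ? = 332, so (1,2) = 70.
Column 3 needs 332; the known cells sum to 242, so (2,3) = 90.
Row 1 needs 332; the known cells sum to 244, so (1,4) = 88.
Row 2 must total 332; the given cells sum to 250, so (2,4) = 82.

82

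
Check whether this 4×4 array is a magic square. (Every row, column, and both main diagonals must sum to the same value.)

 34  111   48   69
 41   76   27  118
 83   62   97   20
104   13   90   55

Yes

Row 1: 34 + 111 + 48 + 69 = 262.
Row 2: 41 + 76 + 27 + 118 = 262.
Row 3: 83 + 62 + 97 + 20 = 262.
Row 4: 104 + 13 + 90 + 55 = 262.
Column 1: 34 + 41 + 83 + 104 = 262.
Column 2: 111 + 76 + 62 + 13 = 262.
Column 3: 48 + 27 + 97 + 90 = 262.
Column 4: 69 + 118 + 20 + 55 = 262.
Main diagonal: 34 + 76 + 97 + 55 = 262.
Anti-diagonal: 69 + 27 + 62 + 104 = 262.
All lines sum to 262.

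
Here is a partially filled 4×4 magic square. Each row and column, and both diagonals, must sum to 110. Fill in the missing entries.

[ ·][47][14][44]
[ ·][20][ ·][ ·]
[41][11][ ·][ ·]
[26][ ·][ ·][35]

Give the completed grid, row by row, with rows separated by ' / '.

Row 1: 47 + 14 + 44 + ? = 110, so (1,1) = 5.
Column 1 must total 110; the given cells sum to 72, so (2,1) = 38.
The remaining cell in column 2 is (4,2) = 110 − 78 = 32.
Using main diagonal: 5 + 20 + 35 + ? → (3,3) = 110 − 60 = 50.
Anti-diagonal must total 110; the given cells sum to 81, so (2,3) = 29.
Row 2 must total 110; the given cells sum to 87, so (2,4) = 23.
The remaining cell in row 3 is (3,4) = 110 − 102 = 8.
Using row 4: 26 + 32 + 35 + ? → (4,3) = 110 − 93 = 17.

5 47 14 44 / 38 20 29 23 / 41 11 50 8 / 26 32 17 35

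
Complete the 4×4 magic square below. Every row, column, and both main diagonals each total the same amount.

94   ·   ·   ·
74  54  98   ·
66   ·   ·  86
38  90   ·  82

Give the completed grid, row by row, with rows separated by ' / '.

94 50 70 58 / 74 54 98 46 / 66 78 42 86 / 38 90 62 82

Column 1 is already complete: 94 + 74 + 66 + 38 = 272, so that is the magic constant.
Using row 2: 74 + 54 + 98 + ? → (2,4) = 272 − 226 = 46.
Using row 4: 38 + 90 + 82 + ? → (4,3) = 272 − 210 = 62.
The remaining cell in column 4 is (1,4) = 272 − 214 = 58.
From main diagonal, 272 − (94 + 54 + 82) gives (3,3) = 42.
From anti-diagonal, 272 − (58 + 98 + 38) gives (3,2) = 78.
From column 2, 272 − (54 + 78 + 90) gives (1,2) = 50.
Column 3: 98 + 42 + 62 + ? = 272, so (1,3) = 70.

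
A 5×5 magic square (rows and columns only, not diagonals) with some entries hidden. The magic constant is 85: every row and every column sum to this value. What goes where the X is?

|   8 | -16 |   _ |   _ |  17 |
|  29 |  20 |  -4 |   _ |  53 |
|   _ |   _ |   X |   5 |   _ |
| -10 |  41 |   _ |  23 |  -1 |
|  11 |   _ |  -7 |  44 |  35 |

Row 2 must total 85; the given cells sum to 98, so (2,4) = -13.
Using row 4: -10 + 41 + 23 + (-1) + ? → (4,3) = 85 − 53 = 32.
From row 5, 85 − (11 + (-7) + 44 + 35) gives (5,2) = 2.
Using column 1: 8 + 29 + (-10) + 11 + ? → (3,1) = 85 − 38 = 47.
The remaining cell in column 2 is (3,2) = 85 − 47 = 38.
The remaining cell in column 4 is (1,4) = 85 − 59 = 26.
Column 5 must total 85; the given cells sum to 104, so (3,5) = -19.
From row 1, 85 − (8 + (-16) + 26 + 17) gives (1,3) = 50.
Row 3 needs 85; the known cells sum to 71, so (3,3) = 14.

14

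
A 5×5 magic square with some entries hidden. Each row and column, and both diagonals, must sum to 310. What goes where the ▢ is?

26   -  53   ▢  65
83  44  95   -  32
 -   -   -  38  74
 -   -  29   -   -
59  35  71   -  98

Using row 2: 83 + 44 + 95 + 32 + ? → (2,4) = 310 − 254 = 56.
Using row 5: 59 + 35 + 71 + 98 + ? → (5,4) = 310 − 263 = 47.
Column 3 must total 310; the given cells sum to 248, so (3,3) = 62.
Column 5: 65 + 32 + 74 + 98 + ? = 310, so (4,5) = 41.
From main diagonal, 310 − (26 + 44 + 62 + 98) gives (4,4) = 80.
The remaining cell in anti-diagonal is (4,2) = 310 − 242 = 68.
Row 4: 68 + 29 + 80 + 41 + ? = 310, so (4,1) = 92.
Using column 1: 26 + 83 + 92 + 59 + ? → (3,1) = 310 − 260 = 50.
The remaining cell in column 4 is (1,4) = 310 − 221 = 89.

89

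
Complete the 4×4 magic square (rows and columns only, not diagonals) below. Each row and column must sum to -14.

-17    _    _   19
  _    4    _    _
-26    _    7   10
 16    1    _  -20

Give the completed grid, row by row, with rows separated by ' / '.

-17 -14 -2 19 / 13 4 -8 -23 / -26 -5 7 10 / 16 1 -11 -20

Row 3 must total -14; the given cells sum to -9, so (3,2) = -5.
Using row 4: 16 + 1 + (-20) + ? → (4,3) = -14 − (-3) = -11.
Column 1 needs -14; the known cells sum to -27, so (2,1) = 13.
Column 2 must total -14; the given cells sum to 0, so (1,2) = -14.
Column 4: 19 + 10 + (-20) + ? = -14, so (2,4) = -23.
Using row 1: -17 + (-14) + 19 + ? → (1,3) = -14 − (-12) = -2.
Row 2 must total -14; the given cells sum to -6, so (2,3) = -8.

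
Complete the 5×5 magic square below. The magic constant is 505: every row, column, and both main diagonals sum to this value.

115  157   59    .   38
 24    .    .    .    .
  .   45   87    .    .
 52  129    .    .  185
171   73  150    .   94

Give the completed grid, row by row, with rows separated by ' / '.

115 157 59 136 38 / 24 101 178 80 122 / 143 45 87 164 66 / 52 129 31 108 185 / 171 73 150 17 94

Row 1: 115 + 157 + 59 + 38 + ? = 505, so (1,4) = 136.
Using row 5: 171 + 73 + 150 + 94 + ? → (5,4) = 505 − 488 = 17.
Using column 1: 115 + 24 + 52 + 171 + ? → (3,1) = 505 − 362 = 143.
Column 2 needs 505; the known cells sum to 404, so (2,2) = 101.
Main diagonal: 115 + 101 + 87 + 94 + ? = 505, so (4,4) = 108.
Anti-diagonal needs 505; the known cells sum to 425, so (2,4) = 80.
Row 4 must total 505; the given cells sum to 474, so (4,3) = 31.
Column 3 needs 505; the known cells sum to 327, so (2,3) = 178.
The remaining cell in column 4 is (3,4) = 505 − 341 = 164.
Using row 2: 24 + 101 + 178 + 80 + ? → (2,5) = 505 − 383 = 122.
The remaining cell in row 3 is (3,5) = 505 − 439 = 66.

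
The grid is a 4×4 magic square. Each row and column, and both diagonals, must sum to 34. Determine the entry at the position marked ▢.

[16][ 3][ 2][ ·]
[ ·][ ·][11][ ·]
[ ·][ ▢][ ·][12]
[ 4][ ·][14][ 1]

6

Row 1 needs 34; the known cells sum to 21, so (1,4) = 13.
The remaining cell in row 4 is (4,2) = 34 − 19 = 15.
Column 3: 2 + 11 + 14 + ? = 34, so (3,3) = 7.
Column 4: 13 + 12 + 1 + ? = 34, so (2,4) = 8.
Using main diagonal: 16 + 7 + 1 + ? → (2,2) = 34 − 24 = 10.
Using anti-diagonal: 13 + 11 + 4 + ? → (3,2) = 34 − 28 = 6.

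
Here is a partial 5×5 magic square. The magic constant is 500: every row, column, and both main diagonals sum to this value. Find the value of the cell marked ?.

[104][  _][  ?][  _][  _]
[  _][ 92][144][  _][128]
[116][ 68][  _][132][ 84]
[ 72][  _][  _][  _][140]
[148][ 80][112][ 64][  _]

88

Row 3 must total 500; the given cells sum to 400, so (3,3) = 100.
Row 5 must total 500; the given cells sum to 404, so (5,5) = 96.
The remaining cell in column 1 is (2,1) = 500 − 440 = 60.
Column 5 must total 500; the given cells sum to 448, so (1,5) = 52.
Using main diagonal: 104 + 92 + 100 + 96 + ? → (4,4) = 500 − 392 = 108.
Using row 2: 60 + 92 + 144 + 128 + ? → (2,4) = 500 − 424 = 76.
Column 4 must total 500; the given cells sum to 380, so (1,4) = 120.
Anti-diagonal: 52 + 76 + 100 + 148 + ? = 500, so (4,2) = 124.
Using row 4: 72 + 124 + 108 + 140 + ? → (4,3) = 500 − 444 = 56.
Column 2 must total 500; the given cells sum to 364, so (1,2) = 136.
Column 3 must total 500; the given cells sum to 412, so (1,3) = 88.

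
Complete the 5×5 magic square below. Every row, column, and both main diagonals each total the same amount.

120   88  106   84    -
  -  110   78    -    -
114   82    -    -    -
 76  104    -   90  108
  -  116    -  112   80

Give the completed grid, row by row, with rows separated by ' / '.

Column 2 is already complete: 88 + 110 + 82 + 104 + 116 = 500, so that is the magic constant.
Row 1: 120 + 88 + 106 + 84 + ? = 500, so (1,5) = 102.
Row 4 needs 500; the known cells sum to 378, so (4,3) = 122.
Using main diagonal: 120 + 110 + 90 + 80 + ? → (3,3) = 500 − 400 = 100.
Using column 3: 106 + 78 + 100 + 122 + ? → (5,3) = 500 − 406 = 94.
The remaining cell in row 5 is (5,1) = 500 − 402 = 98.
Column 1 needs 500; the known cells sum to 408, so (2,1) = 92.
Using anti-diagonal: 102 + 100 + 104 + 98 + ? → (2,4) = 500 − 404 = 96.
The remaining cell in row 2 is (2,5) = 500 − 376 = 124.
The remaining cell in column 4 is (3,4) = 500 − 382 = 118.
Column 5: 102 + 124 + 108 + 80 + ? = 500, so (3,5) = 86.

120 88 106 84 102 / 92 110 78 96 124 / 114 82 100 118 86 / 76 104 122 90 108 / 98 116 94 112 80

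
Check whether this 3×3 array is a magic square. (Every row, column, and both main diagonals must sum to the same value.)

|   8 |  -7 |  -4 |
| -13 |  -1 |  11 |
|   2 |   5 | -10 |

Yes

Row 1: 8 + (-7) + (-4) = -3.
Row 2: -13 + (-1) + 11 = -3.
Row 3: 2 + 5 + (-10) = -3.
Column 1: 8 + (-13) + 2 = -3.
Column 2: -7 + (-1) + 5 = -3.
Column 3: -4 + 11 + (-10) = -3.
Main diagonal: 8 + (-1) + (-10) = -3.
Anti-diagonal: -4 + (-1) + 2 = -3.
All lines sum to -3.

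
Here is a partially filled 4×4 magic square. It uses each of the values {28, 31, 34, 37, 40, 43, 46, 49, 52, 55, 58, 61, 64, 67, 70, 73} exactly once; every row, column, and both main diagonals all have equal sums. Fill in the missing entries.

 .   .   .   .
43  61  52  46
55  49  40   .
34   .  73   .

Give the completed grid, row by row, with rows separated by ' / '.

The 16 entries sum to 808, so each line sums to 808/4 = 202.
Row 3 needs 202; the known cells sum to 144, so (3,4) = 58.
Column 1: 43 + 55 + 34 + ? = 202, so (1,1) = 70.
The remaining cell in column 3 is (1,3) = 202 − 165 = 37.
Using main diagonal: 70 + 61 + 40 + ? → (4,4) = 202 − 171 = 31.
From anti-diagonal, 202 − (52 + 49 + 34) gives (1,4) = 67.
From row 1, 202 − (70 + 37 + 67) gives (1,2) = 28.
Using row 4: 34 + 73 + 31 + ? → (4,2) = 202 − 138 = 64.

70 28 37 67 / 43 61 52 46 / 55 49 40 58 / 34 64 73 31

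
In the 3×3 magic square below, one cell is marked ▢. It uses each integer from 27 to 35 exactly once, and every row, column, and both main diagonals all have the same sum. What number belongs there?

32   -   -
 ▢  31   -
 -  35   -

33

The entries are 27 through 35, which sum to 279, so each line sums to 279/3 = 93.
From column 2, 93 − (31 + 35) gives (1,2) = 27.
Main diagonal: 32 + 31 + ? = 93, so (3,3) = 30.
The remaining cell in row 1 is (1,3) = 93 − 59 = 34.
From row 3, 93 − (35 + 30) gives (3,1) = 28.
From column 1, 93 − (32 + 28) gives (2,1) = 33.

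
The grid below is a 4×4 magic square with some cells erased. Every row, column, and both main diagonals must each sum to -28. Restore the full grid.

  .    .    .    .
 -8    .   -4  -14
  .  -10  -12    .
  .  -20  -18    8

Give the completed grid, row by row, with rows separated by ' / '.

-22 4 6 -16 / -8 -2 -4 -14 / 0 -10 -12 -6 / 2 -20 -18 8

Row 2 must total -28; the given cells sum to -26, so (2,2) = -2.
The remaining cell in row 4 is (4,1) = -28 − (-30) = 2.
From column 2, -28 − (-2 + (-10) + (-20)) gives (1,2) = 4.
Column 3 needs -28; the known cells sum to -34, so (1,3) = 6.
Main diagonal needs -28; the known cells sum to -6, so (1,1) = -22.
Anti-diagonal: -4 + (-10) + 2 + ? = -28, so (1,4) = -16.
Column 1: -22 + (-8) + 2 + ? = -28, so (3,1) = 0.
From column 4, -28 − (-16 + (-14) + 8) gives (3,4) = -6.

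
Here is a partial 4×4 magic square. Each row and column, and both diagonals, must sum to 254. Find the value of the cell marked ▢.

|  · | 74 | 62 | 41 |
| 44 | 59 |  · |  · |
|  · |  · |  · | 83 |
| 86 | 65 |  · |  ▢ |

50

Row 1: 74 + 62 + 41 + ? = 254, so (1,1) = 77.
Column 1 needs 254; the known cells sum to 207, so (3,1) = 47.
Column 2 needs 254; the known cells sum to 198, so (3,2) = 56.
The remaining cell in anti-diagonal is (2,3) = 254 − 183 = 71.
The remaining cell in row 2 is (2,4) = 254 − 174 = 80.
Row 3 needs 254; the known cells sum to 186, so (3,3) = 68.
Column 3: 62 + 71 + 68 + ? = 254, so (4,3) = 53.
The remaining cell in column 4 is (4,4) = 254 − 204 = 50.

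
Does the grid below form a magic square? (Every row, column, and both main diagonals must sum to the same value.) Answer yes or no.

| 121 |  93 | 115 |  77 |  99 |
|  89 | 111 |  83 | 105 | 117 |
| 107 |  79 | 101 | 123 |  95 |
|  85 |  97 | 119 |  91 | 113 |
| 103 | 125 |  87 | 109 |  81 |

Row 1: 121 + 93 + 115 + 77 + 99 = 505.
Row 2: 89 + 111 + 83 + 105 + 117 = 505.
Row 3: 107 + 79 + 101 + 123 + 95 = 505.
Row 4: 85 + 97 + 119 + 91 + 113 = 505.
Row 5: 103 + 125 + 87 + 109 + 81 = 505.
Column 1: 121 + 89 + 107 + 85 + 103 = 505.
Column 2: 93 + 111 + 79 + 97 + 125 = 505.
Column 3: 115 + 83 + 101 + 119 + 87 = 505.
Column 4: 77 + 105 + 123 + 91 + 109 = 505.
Column 5: 99 + 117 + 95 + 113 + 81 = 505.
Main diagonal: 121 + 111 + 101 + 91 + 81 = 505.
Anti-diagonal: 99 + 105 + 101 + 97 + 103 = 505.
All lines sum to 505.

Yes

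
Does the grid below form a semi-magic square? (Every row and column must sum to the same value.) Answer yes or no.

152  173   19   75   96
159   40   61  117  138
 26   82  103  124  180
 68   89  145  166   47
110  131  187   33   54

Yes

Row 1: 152 + 173 + 19 + 75 + 96 = 515.
Row 2: 159 + 40 + 61 + 117 + 138 = 515.
Row 3: 26 + 82 + 103 + 124 + 180 = 515.
Row 4: 68 + 89 + 145 + 166 + 47 = 515.
Row 5: 110 + 131 + 187 + 33 + 54 = 515.
Column 1: 152 + 159 + 26 + 68 + 110 = 515.
Column 2: 173 + 40 + 82 + 89 + 131 = 515.
Column 3: 19 + 61 + 103 + 145 + 187 = 515.
Column 4: 75 + 117 + 124 + 166 + 33 = 515.
Column 5: 96 + 138 + 180 + 47 + 54 = 515.
All lines sum to 515.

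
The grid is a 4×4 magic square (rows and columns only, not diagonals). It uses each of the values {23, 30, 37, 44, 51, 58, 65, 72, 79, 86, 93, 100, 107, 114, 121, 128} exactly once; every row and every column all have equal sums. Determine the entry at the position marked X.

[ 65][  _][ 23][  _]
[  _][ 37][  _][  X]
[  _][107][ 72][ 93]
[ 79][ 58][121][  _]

The 16 entries sum to 1208, so each line sums to 1208/4 = 302.
Row 3: 107 + 72 + 93 + ? = 302, so (3,1) = 30.
Using row 4: 79 + 58 + 121 + ? → (4,4) = 302 − 258 = 44.
Column 1 needs 302; the known cells sum to 174, so (2,1) = 128.
Column 2: 37 + 107 + 58 + ? = 302, so (1,2) = 100.
Column 3 must total 302; the given cells sum to 216, so (2,3) = 86.
Using row 1: 65 + 100 + 23 + ? → (1,4) = 302 − 188 = 114.
Row 2 must total 302; the given cells sum to 251, so (2,4) = 51.

51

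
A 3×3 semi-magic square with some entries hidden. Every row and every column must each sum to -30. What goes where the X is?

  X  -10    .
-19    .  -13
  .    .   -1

-4

Row 2 needs -30; the known cells sum to -32, so (2,2) = 2.
Column 2 needs -30; the known cells sum to -8, so (3,2) = -22.
Using column 3: -13 + (-1) + ? → (1,3) = -30 − (-14) = -16.
Using row 1: -10 + (-16) + ? → (1,1) = -30 − (-26) = -4.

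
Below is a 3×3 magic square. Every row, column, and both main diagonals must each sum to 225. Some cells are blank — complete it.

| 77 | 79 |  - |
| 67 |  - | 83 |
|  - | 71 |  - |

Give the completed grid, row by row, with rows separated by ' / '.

77 79 69 / 67 75 83 / 81 71 73

Using row 1: 77 + 79 + ? → (1,3) = 225 − 156 = 69.
Row 2 needs 225; the known cells sum to 150, so (2,2) = 75.
Using column 1: 77 + 67 + ? → (3,1) = 225 − 144 = 81.
Column 3 needs 225; the known cells sum to 152, so (3,3) = 73.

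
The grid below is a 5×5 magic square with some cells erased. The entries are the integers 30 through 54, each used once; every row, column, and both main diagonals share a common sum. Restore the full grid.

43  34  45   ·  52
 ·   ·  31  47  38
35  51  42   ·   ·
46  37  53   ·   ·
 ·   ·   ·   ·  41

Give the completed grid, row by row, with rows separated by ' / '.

43 34 45 36 52 / 54 40 31 47 38 / 35 51 42 33 49 / 46 37 53 44 30 / 32 48 39 50 41

The entries are 30 through 54, which sum to 1050, so each line sums to 1050/5 = 210.
Row 1: 43 + 34 + 45 + 52 + ? = 210, so (1,4) = 36.
From column 3, 210 − (45 + 31 + 42 + 53) gives (5,3) = 39.
Anti-diagonal must total 210; the given cells sum to 178, so (5,1) = 32.
Column 1 needs 210; the known cells sum to 156, so (2,1) = 54.
The remaining cell in row 2 is (2,2) = 210 − 170 = 40.
Column 2: 34 + 40 + 51 + 37 + ? = 210, so (5,2) = 48.
Using main diagonal: 43 + 40 + 42 + 41 + ? → (4,4) = 210 − 166 = 44.
Row 4: 46 + 37 + 53 + 44 + ? = 210, so (4,5) = 30.
Row 5 must total 210; the given cells sum to 160, so (5,4) = 50.
The remaining cell in column 4 is (3,4) = 210 − 177 = 33.
Column 5: 52 + 38 + 30 + 41 + ? = 210, so (3,5) = 49.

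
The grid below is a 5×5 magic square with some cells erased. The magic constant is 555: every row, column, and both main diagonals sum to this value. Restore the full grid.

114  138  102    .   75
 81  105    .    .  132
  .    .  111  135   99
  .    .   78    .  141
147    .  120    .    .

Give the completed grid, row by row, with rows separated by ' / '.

114 138 102 126 75 / 81 105 144 93 132 / 123 87 111 135 99 / 90 129 78 117 141 / 147 96 120 84 108

Row 1 needs 555; the known cells sum to 429, so (1,4) = 126.
Column 3 must total 555; the given cells sum to 411, so (2,3) = 144.
From column 5, 555 − (75 + 132 + 99 + 141) gives (5,5) = 108.
The remaining cell in main diagonal is (4,4) = 555 − 438 = 117.
Row 2 must total 555; the given cells sum to 462, so (2,4) = 93.
From column 4, 555 − (126 + 93 + 135 + 117) gives (5,4) = 84.
Using anti-diagonal: 75 + 93 + 111 + 147 + ? → (4,2) = 555 − 426 = 129.
Row 4 must total 555; the given cells sum to 465, so (4,1) = 90.
Using row 5: 147 + 120 + 84 + 108 + ? → (5,2) = 555 − 459 = 96.
The remaining cell in column 1 is (3,1) = 555 − 432 = 123.
The remaining cell in column 2 is (3,2) = 555 − 468 = 87.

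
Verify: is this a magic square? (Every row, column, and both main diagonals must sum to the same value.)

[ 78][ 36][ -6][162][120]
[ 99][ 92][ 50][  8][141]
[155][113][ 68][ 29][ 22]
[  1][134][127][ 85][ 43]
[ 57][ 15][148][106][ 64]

Row 1: 78 + 36 + (-6) + 162 + 120 = 390.
Row 2: 99 + 92 + 50 + 8 + 141 = 390.
Row 3: 155 + 113 + 68 + 29 + 22 = 387.
Row 4: 1 + 134 + 127 + 85 + 43 = 390.
Row 5: 57 + 15 + 148 + 106 + 64 = 390.
Column 1: 78 + 99 + 155 + 1 + 57 = 390.
Column 2: 36 + 92 + 113 + 134 + 15 = 390.
Column 3: -6 + 50 + 68 + 127 + 148 = 387.
Column 4: 162 + 8 + 29 + 85 + 106 = 390.
Column 5: 120 + 141 + 22 + 43 + 64 = 390.
Main diagonal: 78 + 92 + 68 + 85 + 64 = 387.
Anti-diagonal: 120 + 8 + 68 + 134 + 57 = 387.

No — row 3 sums to 387 but row 4 sums to 390.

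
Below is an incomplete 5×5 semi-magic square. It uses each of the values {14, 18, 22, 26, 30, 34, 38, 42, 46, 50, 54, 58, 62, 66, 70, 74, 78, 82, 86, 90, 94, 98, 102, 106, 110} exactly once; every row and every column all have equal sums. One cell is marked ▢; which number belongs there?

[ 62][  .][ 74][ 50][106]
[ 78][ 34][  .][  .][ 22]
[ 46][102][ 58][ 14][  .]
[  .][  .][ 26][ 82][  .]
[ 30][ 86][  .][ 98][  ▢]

The 25 entries sum to 1550, so each line sums to 1550/5 = 310.
Row 1 needs 310; the known cells sum to 292, so (1,2) = 18.
From row 3, 310 − (46 + 102 + 58 + 14) gives (3,5) = 90.
The remaining cell in column 1 is (4,1) = 310 − 216 = 94.
Column 2 must total 310; the given cells sum to 240, so (4,2) = 70.
Using column 4: 50 + 14 + 82 + 98 + ? → (2,4) = 310 − 244 = 66.
Row 2 needs 310; the known cells sum to 200, so (2,3) = 110.
From row 4, 310 − (94 + 70 + 26 + 82) gives (4,5) = 38.
From column 3, 310 − (74 + 110 + 58 + 26) gives (5,3) = 42.
From column 5, 310 − (106 + 22 + 90 + 38) gives (5,5) = 54.

54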